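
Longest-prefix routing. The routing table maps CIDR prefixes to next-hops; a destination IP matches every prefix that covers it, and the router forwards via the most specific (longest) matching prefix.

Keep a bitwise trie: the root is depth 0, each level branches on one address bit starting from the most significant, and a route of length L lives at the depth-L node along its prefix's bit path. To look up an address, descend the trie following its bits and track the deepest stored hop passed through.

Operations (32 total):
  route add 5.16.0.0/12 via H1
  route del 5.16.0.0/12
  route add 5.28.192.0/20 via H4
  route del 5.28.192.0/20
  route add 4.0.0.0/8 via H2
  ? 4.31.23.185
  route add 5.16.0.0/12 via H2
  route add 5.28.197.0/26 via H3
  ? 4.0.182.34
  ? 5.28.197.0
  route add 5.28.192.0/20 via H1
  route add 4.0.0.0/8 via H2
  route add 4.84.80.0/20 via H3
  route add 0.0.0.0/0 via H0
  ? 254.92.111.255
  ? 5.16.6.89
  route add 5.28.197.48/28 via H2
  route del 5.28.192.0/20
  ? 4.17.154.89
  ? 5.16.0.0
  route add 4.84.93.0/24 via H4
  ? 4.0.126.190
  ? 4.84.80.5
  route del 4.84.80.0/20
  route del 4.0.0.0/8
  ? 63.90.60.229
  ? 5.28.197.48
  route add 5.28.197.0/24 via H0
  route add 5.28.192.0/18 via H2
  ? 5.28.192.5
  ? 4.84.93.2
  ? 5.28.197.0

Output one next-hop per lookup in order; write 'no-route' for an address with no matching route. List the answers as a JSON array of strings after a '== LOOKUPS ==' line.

Process each operation:
  add 5.16.0.0/12 -> H1 at depth 12
  del 5.16.0.0/12 (clear depth 12)
  add 5.28.192.0/20 -> H4 at depth 20
  del 5.28.192.0/20 (clear depth 20)
  add 4.0.0.0/8 -> H2 at depth 8
  lookup 4.31.23.185: bits 00000100 walk d0:-→d1:-→d2:-→d3:-→d4:-→d5:-→d6:-→d7:-→d8:H2 -> H2
  add 5.16.0.0/12 -> H2 at depth 12
  add 5.28.197.0/26 -> H3 at depth 26
  lookup 4.0.182.34: bits 00000100 walk d0:-→d1:-→d2:-→d3:-→d4:-→d5:-→d6:-→d7:-→d8:H2 -> H2
  lookup 5.28.197.0: bits 00000101000111001100010100 walk d0:-→d1:-→d2:-→d3:-→d4:-→d5:-→d6:-→d7:-→d8:-→d9:-→d10:-→d11:-→d12:H2→d13:-→d14:-→d15:-→d16:-→d17:-→d18:-→d19:-→d20:-→d21:-→d22:-→d23:-→d24:-→d25:-→d26:H3 -> H3
  add 5.28.192.0/20 -> H1 at depth 20
  add 4.0.0.0/8 -> H2 at depth 8
  add 4.84.80.0/20 -> H3 at depth 20
  add 0.0.0.0/0 -> H0 at depth 0
  lookup 254.92.111.255: bits ε walk d0:H0 -> H0
  lookup 5.16.6.89: bits 000001010001 walk d0:H0→d1:-→d2:-→d3:-→d4:-→d5:-→d6:-→d7:-→d8:-→d9:-→d10:-→d11:-→d12:H2 -> H2
  add 5.28.197.48/28 -> H2 at depth 28
  del 5.28.192.0/20 (clear depth 20)
  lookup 4.17.154.89: bits 000001000 walk d0:H0→d1:-→d2:-→d3:-→d4:-→d5:-→d6:-→d7:-→d8:H2→d9:- -> H2
  lookup 5.16.0.0: bits 000001010001 walk d0:H0→d1:-→d2:-→d3:-→d4:-→d5:-→d6:-→d7:-→d8:-→d9:-→d10:-→d11:-→d12:H2 -> H2
  add 4.84.93.0/24 -> H4 at depth 24
  lookup 4.0.126.190: bits 000001000 walk d0:H0→d1:-→d2:-→d3:-→d4:-→d5:-→d6:-→d7:-→d8:H2→d9:- -> H2
  lookup 4.84.80.5: bits 00000100010101000101 walk d0:H0→d1:-→d2:-→d3:-→d4:-→d5:-→d6:-→d7:-→d8:H2→d9:-→d10:-→d11:-→d12:-→d13:-→d14:-→d15:-→d16:-→d17:-→d18:-→d19:-→d20:H3 -> H3
  del 4.84.80.0/20 (clear depth 20)
  del 4.0.0.0/8 (clear depth 8)
  lookup 63.90.60.229: bits 00 walk d0:H0→d1:-→d2:- -> H0
  lookup 5.28.197.48: bits 0000010100011100110001010011 walk d0:H0→d1:-→d2:-→d3:-→d4:-→d5:-→d6:-→d7:-→d8:-→d9:-→d10:-→d11:-→d12:H2→d13:-→d14:-→d15:-→d16:-→d17:-→d18:-→d19:-→d20:-→d21:-→d22:-→d23:-→d24:-→d25:-→d26:H3→d27:-→d28:H2 -> H2
  add 5.28.197.0/24 -> H0 at depth 24
  add 5.28.192.0/18 -> H2 at depth 18
  lookup 5.28.192.5: bits 000001010001110011000 walk d0:H0→d1:-→d2:-→d3:-→d4:-→d5:-→d6:-→d7:-→d8:-→d9:-→d10:-→d11:-→d12:H2→d13:-→d14:-→d15:-→d16:-→d17:-→d18:H2→d19:-→d20:-→d21:- -> H2
  lookup 4.84.93.2: bits 000001000101010001011101 walk d0:H0→d1:-→d2:-→d3:-→d4:-→d5:-→d6:-→d7:-→d8:-→d9:-→d10:-→d11:-→d12:-→d13:-→d14:-→d15:-→d16:-→d17:-→d18:-→d19:-→d20:-→d21:-→d22:-→d23:-→d24:H4 -> H4
  lookup 5.28.197.0: bits 00000101000111001100010100 walk d0:H0→d1:-→d2:-→d3:-→d4:-→d5:-→d6:-→d7:-→d8:-→d9:-→d10:-→d11:-→d12:H2→d13:-→d14:-→d15:-→d16:-→d17:-→d18:H2→d19:-→d20:-→d21:-→d22:-→d23:-→d24:H0→d25:-→d26:H3 -> H3

== LOOKUPS ==
["H2","H2","H3","H0","H2","H2","H2","H2","H3","H0","H2","H2","H4","H3"]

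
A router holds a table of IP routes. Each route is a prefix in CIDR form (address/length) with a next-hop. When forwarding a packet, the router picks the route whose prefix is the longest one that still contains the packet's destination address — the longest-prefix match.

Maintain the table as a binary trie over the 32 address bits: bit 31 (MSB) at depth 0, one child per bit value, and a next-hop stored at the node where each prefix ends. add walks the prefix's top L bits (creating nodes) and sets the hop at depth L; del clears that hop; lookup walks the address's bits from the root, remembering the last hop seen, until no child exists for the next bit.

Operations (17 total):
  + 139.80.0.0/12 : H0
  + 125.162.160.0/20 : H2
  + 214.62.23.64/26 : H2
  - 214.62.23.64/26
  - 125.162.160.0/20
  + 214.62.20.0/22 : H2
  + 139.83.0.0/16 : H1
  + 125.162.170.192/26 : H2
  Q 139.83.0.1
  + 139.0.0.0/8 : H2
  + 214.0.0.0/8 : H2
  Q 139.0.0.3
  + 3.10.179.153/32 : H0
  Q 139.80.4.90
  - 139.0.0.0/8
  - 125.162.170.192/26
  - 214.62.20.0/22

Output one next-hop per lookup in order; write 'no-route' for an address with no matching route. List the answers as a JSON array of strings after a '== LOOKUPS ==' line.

Apply in order:
  add 139.80.0.0/12 -> H0 at depth 12
  add 125.162.160.0/20 -> H2 at depth 20
  add 214.62.23.64/26 -> H2 at depth 26
  - 214.62.23.64/26 clear@26
  - 125.162.160.0/20 clear@20
  add 214.62.20.0/22 -> H2 at depth 22
  add 139.83.0.0/16 -> H1 at depth 16
  add 125.162.170.192/26 -> H2 at depth 26
  lookup 139.83.0.1: bits 1000101101010011 walk d0:-→d1:-→d2:-→d3:-→d4:-→d5:-→d6:-→d7:-→d8:-→d9:-→d10:-→d11:-→d12:H0→d13:-→d14:-→d15:-→d16:H1 -> H1
  add 139.0.0.0/8 -> H2 at depth 8
  add 214.0.0.0/8 -> H2 at depth 8
  lookup 139.0.0.3: bits 100010110 walk d0:-→d1:-→d2:-→d3:-→d4:-→d5:-→d6:-→d7:-→d8:H2→d9:- -> H2
  add 3.10.179.153/32 -> H0 at depth 32
  lookup 139.80.4.90: bits 10001011010100 walk d0:-→d1:-→d2:-→d3:-→d4:-→d5:-→d6:-→d7:-→d8:H2→d9:-→d10:-→d11:-→d12:H0→d13:-→d14:- -> H0
  - 139.0.0.0/8 clear@8
  - 125.162.170.192/26 clear@26
  - 214.62.20.0/22 clear@22

== LOOKUPS ==
["H1","H2","H0"]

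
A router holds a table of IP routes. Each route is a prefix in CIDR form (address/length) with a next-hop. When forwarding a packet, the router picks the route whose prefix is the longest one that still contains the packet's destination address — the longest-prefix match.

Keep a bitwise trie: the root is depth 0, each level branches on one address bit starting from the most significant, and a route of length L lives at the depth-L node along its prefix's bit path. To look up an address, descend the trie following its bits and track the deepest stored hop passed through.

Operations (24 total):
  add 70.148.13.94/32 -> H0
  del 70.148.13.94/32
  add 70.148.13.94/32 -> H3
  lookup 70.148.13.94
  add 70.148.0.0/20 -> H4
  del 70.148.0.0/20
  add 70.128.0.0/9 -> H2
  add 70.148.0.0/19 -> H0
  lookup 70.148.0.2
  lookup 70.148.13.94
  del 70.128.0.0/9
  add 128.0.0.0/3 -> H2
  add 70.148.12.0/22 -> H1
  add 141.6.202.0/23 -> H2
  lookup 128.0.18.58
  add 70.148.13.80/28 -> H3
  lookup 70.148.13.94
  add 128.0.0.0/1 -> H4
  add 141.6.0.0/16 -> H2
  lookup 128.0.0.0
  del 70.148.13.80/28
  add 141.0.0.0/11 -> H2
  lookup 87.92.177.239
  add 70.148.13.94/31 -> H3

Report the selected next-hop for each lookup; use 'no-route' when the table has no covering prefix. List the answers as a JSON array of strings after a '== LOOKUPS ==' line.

Apply in order:
  + 70.148.13.94/32 (H0) depth=32
  del 70.148.13.94/32 (clear depth 32)
  + 70.148.13.94/32 (H3) depth=32
  ? 70.148.13.94  path d0:-→d1:-→d2:-→d3:-→d4:-→d5:-→d6:-→d7:-→d8:-→d9:-→d10:-→d11:-→d12:-→d13:-→d14:-→d15:-→d16:-→d17:-→d18:-→d19:-→d20:-→d21:-→d22:-→d23:-→d24:-→d25:-→d26:-→d27:-→d28:-→d29:-→d30:-→d31:-→d32:H3  best=H3
  + 70.148.0.0/20 (H4) depth=20
  del 70.148.0.0/20 (clear depth 20)
  + 70.128.0.0/9 (H2) depth=9
  + 70.148.0.0/19 (H0) depth=19
  ? 70.148.0.2  path d0:-→d1:-→d2:-→d3:-→d4:-→d5:-→d6:-→d7:-→d8:-→d9:H2→d10:-→d11:-→d12:-→d13:-→d14:-→d15:-→d16:-→d17:-→d18:-→d19:H0→d20:-  best=H0
  ? 70.148.13.94  path d0:-→d1:-→d2:-→d3:-→d4:-→d5:-→d6:-→d7:-→d8:-→d9:H2→d10:-→d11:-→d12:-→d13:-→d14:-→d15:-→d16:-→d17:-→d18:-→d19:H0→d20:-→d21:-→d22:-→d23:-→d24:-→d25:-→d26:-→d27:-→d28:-→d29:-→d30:-→d31:-→d32:H3  best=H3
  del 70.128.0.0/9 (clear depth 9)
  + 128.0.0.0/3 (H2) depth=3
  + 70.148.12.0/22 (H1) depth=22
  + 141.6.202.0/23 (H2) depth=23
  ? 128.0.18.58  path d0:-→d1:-→d2:-→d3:H2→d4:-  best=H2
  + 70.148.13.80/28 (H3) depth=28
  ? 70.148.13.94  path d0:-→d1:-→d2:-→d3:-→d4:-→d5:-→d6:-→d7:-→d8:-→d9:-→d10:-→d11:-→d12:-→d13:-→d14:-→d15:-→d16:-→d17:-→d18:-→d19:H0→d20:-→d21:-→d22:H1→d23:-→d24:-→d25:-→d26:-→d27:-→d28:H3→d29:-→d30:-→d31:-→d32:H3  best=H3
  + 128.0.0.0/1 (H4) depth=1
  + 141.6.0.0/16 (H2) depth=16
  ? 128.0.0.0  path d0:-→d1:H4→d2:-→d3:H2→d4:-  best=H2
  del 70.148.13.80/28 (clear depth 28)
  + 141.0.0.0/11 (H2) depth=11
  ? 87.92.177.239  path d0:-→d1:-→d2:-→d3:-  best=no-route
  + 70.148.13.94/31 (H3) depth=31

== LOOKUPS ==
["H3","H0","H3","H2","H3","H2","no-route"]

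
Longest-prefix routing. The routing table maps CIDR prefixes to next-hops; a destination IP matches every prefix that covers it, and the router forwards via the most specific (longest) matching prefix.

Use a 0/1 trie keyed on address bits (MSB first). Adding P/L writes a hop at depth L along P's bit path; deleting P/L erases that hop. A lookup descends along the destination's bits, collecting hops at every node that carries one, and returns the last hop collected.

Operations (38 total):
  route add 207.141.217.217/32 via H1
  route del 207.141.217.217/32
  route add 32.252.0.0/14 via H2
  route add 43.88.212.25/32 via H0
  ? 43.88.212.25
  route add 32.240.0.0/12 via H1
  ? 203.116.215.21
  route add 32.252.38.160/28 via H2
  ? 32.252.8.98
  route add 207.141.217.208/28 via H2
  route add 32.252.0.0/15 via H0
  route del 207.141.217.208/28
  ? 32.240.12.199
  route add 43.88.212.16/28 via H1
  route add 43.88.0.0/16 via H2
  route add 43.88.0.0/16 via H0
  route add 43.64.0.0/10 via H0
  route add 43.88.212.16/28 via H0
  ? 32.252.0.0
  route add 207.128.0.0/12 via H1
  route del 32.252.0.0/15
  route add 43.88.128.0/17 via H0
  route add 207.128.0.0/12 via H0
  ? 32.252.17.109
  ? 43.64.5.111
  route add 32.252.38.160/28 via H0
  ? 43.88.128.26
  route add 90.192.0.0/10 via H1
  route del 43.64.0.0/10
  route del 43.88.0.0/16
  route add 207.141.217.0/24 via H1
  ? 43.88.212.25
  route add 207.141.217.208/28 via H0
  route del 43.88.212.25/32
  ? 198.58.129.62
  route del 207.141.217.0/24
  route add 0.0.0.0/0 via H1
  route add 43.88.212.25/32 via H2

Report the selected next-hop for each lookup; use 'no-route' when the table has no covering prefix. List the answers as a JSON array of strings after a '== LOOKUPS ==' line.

Process each operation:
  add 207.141.217.217/32 -> H1 at depth 32
  - 207.141.217.217/32 clear@32
  add 32.252.0.0/14 -> H2 at depth 14
  add 43.88.212.25/32 -> H0 at depth 32
  ? 43.88.212.25  path d0:-→d1:-→d2:-→d3:-→d4:-→d5:-→d6:-→d7:-→d8:-→d9:-→d10:-→d11:-→d12:-→d13:-→d14:-→d15:-→d16:-→d17:-→d18:-→d19:-→d20:-→d21:-→d22:-→d23:-→d24:-→d25:-→d26:-→d27:-→d28:-→d29:-→d30:-→d31:-→d32:H0  best=H0
  add 32.240.0.0/12 -> H1 at depth 12
  ? 203.116.215.21  path d0:-→d1:-→d2:-→d3:-→d4:-→d5:-  best=no-route
  add 32.252.38.160/28 -> H2 at depth 28
  ? 32.252.8.98  path d0:-→d1:-→d2:-→d3:-→d4:-→d5:-→d6:-→d7:-→d8:-→d9:-→d10:-→d11:-→d12:H1→d13:-→d14:H2→d15:-→d16:-→d17:-→d18:-  best=H2
  add 207.141.217.208/28 -> H2 at depth 28
  add 32.252.0.0/15 -> H0 at depth 15
  - 207.141.217.208/28 clear@28
  ? 32.240.12.199  path d0:-→d1:-→d2:-→d3:-→d4:-→d5:-→d6:-→d7:-→d8:-→d9:-→d10:-→d11:-→d12:H1  best=H1
  add 43.88.212.16/28 -> H1 at depth 28
  add 43.88.0.0/16 -> H2 at depth 16
  add 43.88.0.0/16 -> H0 at depth 16
  add 43.64.0.0/10 -> H0 at depth 10
  add 43.88.212.16/28 -> H0 at depth 28
  ? 32.252.0.0  path d0:-→d1:-→d2:-→d3:-→d4:-→d5:-→d6:-→d7:-→d8:-→d9:-→d10:-→d11:-→d12:H1→d13:-→d14:H2→d15:H0→d16:-→d17:-→d18:-  best=H0
  add 207.128.0.0/12 -> H1 at depth 12
  - 32.252.0.0/15 clear@15
  add 43.88.128.0/17 -> H0 at depth 17
  add 207.128.0.0/12 -> H0 at depth 12
  ? 32.252.17.109  path d0:-→d1:-→d2:-→d3:-→d4:-→d5:-→d6:-→d7:-→d8:-→d9:-→d10:-→d11:-→d12:H1→d13:-→d14:H2→d15:-→d16:-→d17:-→d18:-  best=H2
  ? 43.64.5.111  path d0:-→d1:-→d2:-→d3:-→d4:-→d5:-→d6:-→d7:-→d8:-→d9:-→d10:H0→d11:-  best=H0
  add 32.252.38.160/28 -> H0 at depth 28
  ? 43.88.128.26  path d0:-→d1:-→d2:-→d3:-→d4:-→d5:-→d6:-→d7:-→d8:-→d9:-→d10:H0→d11:-→d12:-→d13:-→d14:-→d15:-→d16:H0→d17:H0  best=H0
  add 90.192.0.0/10 -> H1 at depth 10
  - 43.64.0.0/10 clear@10
  - 43.88.0.0/16 clear@16
  add 207.141.217.0/24 -> H1 at depth 24
  ? 43.88.212.25  path d0:-→d1:-→d2:-→d3:-→d4:-→d5:-→d6:-→d7:-→d8:-→d9:-→d10:-→d11:-→d12:-→d13:-→d14:-→d15:-→d16:-→d17:H0→d18:-→d19:-→d20:-→d21:-→d22:-→d23:-→d24:-→d25:-→d26:-→d27:-→d28:H0→d29:-→d30:-→d31:-→d32:H0  best=H0
  add 207.141.217.208/28 -> H0 at depth 28
  - 43.88.212.25/32 clear@32
  ? 198.58.129.62  path d0:-→d1:-→d2:-→d3:-→d4:-  best=no-route
  - 207.141.217.0/24 clear@24
  add 0.0.0.0/0 -> H1 at depth 0
  add 43.88.212.25/32 -> H2 at depth 32

== LOOKUPS ==
["H0","no-route","H2","H1","H0","H2","H0","H0","H0","no-route"]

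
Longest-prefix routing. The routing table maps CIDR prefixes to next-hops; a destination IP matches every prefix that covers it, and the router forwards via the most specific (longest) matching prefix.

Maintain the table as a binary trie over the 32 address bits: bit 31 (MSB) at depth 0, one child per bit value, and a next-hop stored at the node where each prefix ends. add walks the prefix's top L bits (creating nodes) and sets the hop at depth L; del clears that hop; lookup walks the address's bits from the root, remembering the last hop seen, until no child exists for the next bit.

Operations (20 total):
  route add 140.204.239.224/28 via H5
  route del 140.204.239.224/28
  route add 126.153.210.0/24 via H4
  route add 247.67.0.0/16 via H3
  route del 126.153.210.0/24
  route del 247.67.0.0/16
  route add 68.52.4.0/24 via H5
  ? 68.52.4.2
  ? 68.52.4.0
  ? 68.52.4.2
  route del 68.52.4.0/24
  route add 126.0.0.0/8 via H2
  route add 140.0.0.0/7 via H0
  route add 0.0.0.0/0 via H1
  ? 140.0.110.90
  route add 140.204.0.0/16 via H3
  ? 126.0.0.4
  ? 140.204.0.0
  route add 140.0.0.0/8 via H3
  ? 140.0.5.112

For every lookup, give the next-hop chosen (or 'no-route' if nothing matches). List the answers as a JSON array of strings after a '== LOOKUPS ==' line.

Trace:
  add 140.204.239.224/28 -> H5 at depth 28
  del 140.204.239.224/28 (clear depth 28)
  add 126.153.210.0/24 -> H4 at depth 24
  add 247.67.0.0/16 -> H3 at depth 16
  del 126.153.210.0/24 (clear depth 24)
  del 247.67.0.0/16 (clear depth 16)
  add 68.52.4.0/24 -> H5 at depth 24
  lookup 68.52.4.2: bits 010001000011010000000100 walk d0:-→d1:-→d2:-→d3:-→d4:-→d5:-→d6:-→d7:-→d8:-→d9:-→d10:-→d11:-→d12:-→d13:-→d14:-→d15:-→d16:-→d17:-→d18:-→d19:-→d20:-→d21:-→d22:-→d23:-→d24:H5 -> H5
  lookup 68.52.4.0: bits 010001000011010000000100 walk d0:-→d1:-→d2:-→d3:-→d4:-→d5:-→d6:-→d7:-→d8:-→d9:-→d10:-→d11:-→d12:-→d13:-→d14:-→d15:-→d16:-→d17:-→d18:-→d19:-→d20:-→d21:-→d22:-→d23:-→d24:H5 -> H5
  lookup 68.52.4.2: bits 010001000011010000000100 walk d0:-→d1:-→d2:-→d3:-→d4:-→d5:-→d6:-→d7:-→d8:-→d9:-→d10:-→d11:-→d12:-→d13:-→d14:-→d15:-→d16:-→d17:-→d18:-→d19:-→d20:-→d21:-→d22:-→d23:-→d24:H5 -> H5
  del 68.52.4.0/24 (clear depth 24)
  add 126.0.0.0/8 -> H2 at depth 8
  add 140.0.0.0/7 -> H0 at depth 7
  add 0.0.0.0/0 -> H1 at depth 0
  lookup 140.0.110.90: bits 10001100 walk d0:H1→d1:-→d2:-→d3:-→d4:-→d5:-→d6:-→d7:H0→d8:- -> H0
  add 140.204.0.0/16 -> H3 at depth 16
  lookup 126.0.0.4: bits 01111110 walk d0:H1→d1:-→d2:-→d3:-→d4:-→d5:-→d6:-→d7:-→d8:H2 -> H2
  lookup 140.204.0.0: bits 1000110011001100 walk d0:H1→d1:-→d2:-→d3:-→d4:-→d5:-→d6:-→d7:H0→d8:-→d9:-→d10:-→d11:-→d12:-→d13:-→d14:-→d15:-→d16:H3 -> H3
  add 140.0.0.0/8 -> H3 at depth 8
  lookup 140.0.5.112: bits 10001100 walk d0:H1→d1:-→d2:-→d3:-→d4:-→d5:-→d6:-→d7:H0→d8:H3 -> H3

== LOOKUPS ==
["H5","H5","H5","H0","H2","H3","H3"]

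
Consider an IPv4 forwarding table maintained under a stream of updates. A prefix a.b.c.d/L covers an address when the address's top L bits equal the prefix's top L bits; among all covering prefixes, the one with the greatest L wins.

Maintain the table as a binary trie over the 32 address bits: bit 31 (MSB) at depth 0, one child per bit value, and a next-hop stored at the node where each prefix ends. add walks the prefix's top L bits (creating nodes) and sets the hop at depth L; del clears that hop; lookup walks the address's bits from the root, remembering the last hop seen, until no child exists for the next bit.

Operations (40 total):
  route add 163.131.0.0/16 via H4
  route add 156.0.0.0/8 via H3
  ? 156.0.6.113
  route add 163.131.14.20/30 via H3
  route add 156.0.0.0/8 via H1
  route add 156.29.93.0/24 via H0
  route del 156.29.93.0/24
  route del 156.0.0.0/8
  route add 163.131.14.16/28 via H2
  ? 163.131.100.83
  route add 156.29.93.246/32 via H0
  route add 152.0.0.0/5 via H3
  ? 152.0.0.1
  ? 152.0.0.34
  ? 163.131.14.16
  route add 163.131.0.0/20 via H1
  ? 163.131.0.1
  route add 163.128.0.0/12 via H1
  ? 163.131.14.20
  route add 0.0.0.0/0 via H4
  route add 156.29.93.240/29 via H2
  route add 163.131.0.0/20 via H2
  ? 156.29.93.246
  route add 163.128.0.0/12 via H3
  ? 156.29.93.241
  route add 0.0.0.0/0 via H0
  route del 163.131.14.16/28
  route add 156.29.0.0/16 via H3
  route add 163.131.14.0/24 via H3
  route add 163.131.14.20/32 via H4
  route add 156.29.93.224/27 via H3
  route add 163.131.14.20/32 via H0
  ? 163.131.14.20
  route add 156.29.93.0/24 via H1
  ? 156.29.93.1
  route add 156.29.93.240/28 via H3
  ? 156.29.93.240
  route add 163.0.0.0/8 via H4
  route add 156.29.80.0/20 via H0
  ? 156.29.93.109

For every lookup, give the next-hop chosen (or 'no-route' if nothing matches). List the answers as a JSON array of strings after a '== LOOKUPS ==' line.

Apply in order:
  add 163.131.0.0/16 -> H4 at depth 16
  add 156.0.0.0/8 -> H3 at depth 8
  ? 156.0.6.113  path d0:-→d1:-→d2:-→d3:-→d4:-→d5:-→d6:-→d7:-→d8:H3  best=H3
  add 163.131.14.20/30 -> H3 at depth 30
  add 156.0.0.0/8 -> H1 at depth 8
  add 156.29.93.0/24 -> H0 at depth 24
  del 156.29.93.0/24 (clear depth 24)
  del 156.0.0.0/8 (clear depth 8)
  add 163.131.14.16/28 -> H2 at depth 28
  ? 163.131.100.83  path d0:-→d1:-→d2:-→d3:-→d4:-→d5:-→d6:-→d7:-→d8:-→d9:-→d10:-→d11:-→d12:-→d13:-→d14:-→d15:-→d16:H4→d17:-  best=H4
  add 156.29.93.246/32 -> H0 at depth 32
  add 152.0.0.0/5 -> H3 at depth 5
  ? 152.0.0.1  path d0:-→d1:-→d2:-→d3:-→d4:-→d5:H3  best=H3
  ? 152.0.0.34  path d0:-→d1:-→d2:-→d3:-→d4:-→d5:H3  best=H3
  ? 163.131.14.16  path d0:-→d1:-→d2:-→d3:-→d4:-→d5:-→d6:-→d7:-→d8:-→d9:-→d10:-→d11:-→d12:-→d13:-→d14:-→d15:-→d16:H4→d17:-→d18:-→d19:-→d20:-→d21:-→d22:-→d23:-→d24:-→d25:-→d26:-→d27:-→d28:H2→d29:-  best=H2
  add 163.131.0.0/20 -> H1 at depth 20
  ? 163.131.0.1  path d0:-→d1:-→d2:-→d3:-→d4:-→d5:-→d6:-→d7:-→d8:-→d9:-→d10:-→d11:-→d12:-→d13:-→d14:-→d15:-→d16:H4→d17:-→d18:-→d19:-→d20:H1  best=H1
  add 163.128.0.0/12 -> H1 at depth 12
  ? 163.131.14.20  path d0:-→d1:-→d2:-→d3:-→d4:-→d5:-→d6:-→d7:-→d8:-→d9:-→d10:-→d11:-→d12:H1→d13:-→d14:-→d15:-→d16:H4→d17:-→d18:-→d19:-→d20:H1→d21:-→d22:-→d23:-→d24:-→d25:-→d26:-→d27:-→d28:H2→d29:-→d30:H3  best=H3
  add 0.0.0.0/0 -> H4 at depth 0
  add 156.29.93.240/29 -> H2 at depth 29
  add 163.131.0.0/20 -> H2 at depth 20
  ? 156.29.93.246  path d0:H4→d1:-→d2:-→d3:-→d4:-→d5:H3→d6:-→d7:-→d8:-→d9:-→d10:-→d11:-→d12:-→d13:-→d14:-→d15:-→d16:-→d17:-→d18:-→d19:-→d20:-→d21:-→d22:-→d23:-→d24:-→d25:-→d26:-→d27:-→d28:-→d29:H2→d30:-→d31:-→d32:H0  best=H0
  add 163.128.0.0/12 -> H3 at depth 12
  ? 156.29.93.241  path d0:H4→d1:-→d2:-→d3:-→d4:-→d5:H3→d6:-→d7:-→d8:-→d9:-→d10:-→d11:-→d12:-→d13:-→d14:-→d15:-→d16:-→d17:-→d18:-→d19:-→d20:-→d21:-→d22:-→d23:-→d24:-→d25:-→d26:-→d27:-→d28:-→d29:H2  best=H2
  add 0.0.0.0/0 -> H0 at depth 0
  del 163.131.14.16/28 (clear depth 28)
  add 156.29.0.0/16 -> H3 at depth 16
  add 163.131.14.0/24 -> H3 at depth 24
  add 163.131.14.20/32 -> H4 at depth 32
  add 156.29.93.224/27 -> H3 at depth 27
  add 163.131.14.20/32 -> H0 at depth 32
  ? 163.131.14.20  path d0:H0→d1:-→d2:-→d3:-→d4:-→d5:-→d6:-→d7:-→d8:-→d9:-→d10:-→d11:-→d12:H3→d13:-→d14:-→d15:-→d16:H4→d17:-→d18:-→d19:-→d20:H2→d21:-→d22:-→d23:-→d24:H3→d25:-→d26:-→d27:-→d28:-→d29:-→d30:H3→d31:-→d32:H0  best=H0
  add 156.29.93.0/24 -> H1 at depth 24
  ? 156.29.93.1  path d0:H0→d1:-→d2:-→d3:-→d4:-→d5:H3→d6:-→d7:-→d8:-→d9:-→d10:-→d11:-→d12:-→d13:-→d14:-→d15:-→d16:H3→d17:-→d18:-→d19:-→d20:-→d21:-→d22:-→d23:-→d24:H1  best=H1
  add 156.29.93.240/28 -> H3 at depth 28
  ? 156.29.93.240  path d0:H0→d1:-→d2:-→d3:-→d4:-→d5:H3→d6:-→d7:-→d8:-→d9:-→d10:-→d11:-→d12:-→d13:-→d14:-→d15:-→d16:H3→d17:-→d18:-→d19:-→d20:-→d21:-→d22:-→d23:-→d24:H1→d25:-→d26:-→d27:H3→d28:H3→d29:H2  best=H2
  add 163.0.0.0/8 -> H4 at depth 8
  add 156.29.80.0/20 -> H0 at depth 20
  ? 156.29.93.109  path d0:H0→d1:-→d2:-→d3:-→d4:-→d5:H3→d6:-→d7:-→d8:-→d9:-→d10:-→d11:-→d12:-→d13:-→d14:-→d15:-→d16:H3→d17:-→d18:-→d19:-→d20:H0→d21:-→d22:-→d23:-→d24:H1  best=H1

== LOOKUPS ==
["H3","H4","H3","H3","H2","H1","H3","H0","H2","H0","H1","H2","H1"]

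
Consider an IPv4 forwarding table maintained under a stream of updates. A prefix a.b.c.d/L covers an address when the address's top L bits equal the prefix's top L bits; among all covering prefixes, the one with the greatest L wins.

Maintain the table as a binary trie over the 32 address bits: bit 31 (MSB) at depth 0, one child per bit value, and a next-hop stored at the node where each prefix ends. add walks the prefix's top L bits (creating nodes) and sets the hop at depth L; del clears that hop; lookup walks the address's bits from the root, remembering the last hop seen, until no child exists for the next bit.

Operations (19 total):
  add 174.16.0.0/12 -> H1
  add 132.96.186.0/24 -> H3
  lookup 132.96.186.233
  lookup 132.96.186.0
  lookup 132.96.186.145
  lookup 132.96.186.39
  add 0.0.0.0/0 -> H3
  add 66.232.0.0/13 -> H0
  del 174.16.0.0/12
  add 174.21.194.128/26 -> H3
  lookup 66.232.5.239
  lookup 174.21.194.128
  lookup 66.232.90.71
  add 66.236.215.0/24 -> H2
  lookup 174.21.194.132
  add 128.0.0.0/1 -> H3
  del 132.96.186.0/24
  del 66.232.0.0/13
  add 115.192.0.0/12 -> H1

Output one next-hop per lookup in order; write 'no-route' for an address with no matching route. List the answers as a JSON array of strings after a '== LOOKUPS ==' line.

Process each operation:
  + 174.16.0.0/12 (H1) depth=12
  + 132.96.186.0/24 (H3) depth=24
  ? 132.96.186.233  path d0:-→d1:-→d2:-→d3:-→d4:-→d5:-→d6:-→d7:-→d8:-→d9:-→d10:-→d11:-→d12:-→d13:-→d14:-→d15:-→d16:-→d17:-→d18:-→d19:-→d20:-→d21:-→d22:-→d23:-→d24:H3  best=H3
  ? 132.96.186.0  path d0:-→d1:-→d2:-→d3:-→d4:-→d5:-→d6:-→d7:-→d8:-→d9:-→d10:-→d11:-→d12:-→d13:-→d14:-→d15:-→d16:-→d17:-→d18:-→d19:-→d20:-→d21:-→d22:-→d23:-→d24:H3  best=H3
  ? 132.96.186.145  path d0:-→d1:-→d2:-→d3:-→d4:-→d5:-→d6:-→d7:-→d8:-→d9:-→d10:-→d11:-→d12:-→d13:-→d14:-→d15:-→d16:-→d17:-→d18:-→d19:-→d20:-→d21:-→d22:-→d23:-→d24:H3  best=H3
  ? 132.96.186.39  path d0:-→d1:-→d2:-→d3:-→d4:-→d5:-→d6:-→d7:-→d8:-→d9:-→d10:-→d11:-→d12:-→d13:-→d14:-→d15:-→d16:-→d17:-→d18:-→d19:-→d20:-→d21:-→d22:-→d23:-→d24:H3  best=H3
  + 0.0.0.0/0 (H3) depth=0
  + 66.232.0.0/13 (H0) depth=13
  - 174.16.0.0/12 clear@12
  + 174.21.194.128/26 (H3) depth=26
  ? 66.232.5.239  path d0:H3→d1:-→d2:-→d3:-→d4:-→d5:-→d6:-→d7:-→d8:-→d9:-→d10:-→d11:-→d12:-→d13:H0  best=H0
  ? 174.21.194.128  path d0:H3→d1:-→d2:-→d3:-→d4:-→d5:-→d6:-→d7:-→d8:-→d9:-→d10:-→d11:-→d12:-→d13:-→d14:-→d15:-→d16:-→d17:-→d18:-→d19:-→d20:-→d21:-→d22:-→d23:-→d24:-→d25:-→d26:H3  best=H3
  ? 66.232.90.71  path d0:H3→d1:-→d2:-→d3:-→d4:-→d5:-→d6:-→d7:-→d8:-→d9:-→d10:-→d11:-→d12:-→d13:H0  best=H0
  + 66.236.215.0/24 (H2) depth=24
  ? 174.21.194.132  path d0:H3→d1:-→d2:-→d3:-→d4:-→d5:-→d6:-→d7:-→d8:-→d9:-→d10:-→d11:-→d12:-→d13:-→d14:-→d15:-→d16:-→d17:-→d18:-→d19:-→d20:-→d21:-→d22:-→d23:-→d24:-→d25:-→d26:H3  best=H3
  + 128.0.0.0/1 (H3) depth=1
  - 132.96.186.0/24 clear@24
  - 66.232.0.0/13 clear@13
  + 115.192.0.0/12 (H1) depth=12

== LOOKUPS ==
["H3","H3","H3","H3","H0","H3","H0","H3"]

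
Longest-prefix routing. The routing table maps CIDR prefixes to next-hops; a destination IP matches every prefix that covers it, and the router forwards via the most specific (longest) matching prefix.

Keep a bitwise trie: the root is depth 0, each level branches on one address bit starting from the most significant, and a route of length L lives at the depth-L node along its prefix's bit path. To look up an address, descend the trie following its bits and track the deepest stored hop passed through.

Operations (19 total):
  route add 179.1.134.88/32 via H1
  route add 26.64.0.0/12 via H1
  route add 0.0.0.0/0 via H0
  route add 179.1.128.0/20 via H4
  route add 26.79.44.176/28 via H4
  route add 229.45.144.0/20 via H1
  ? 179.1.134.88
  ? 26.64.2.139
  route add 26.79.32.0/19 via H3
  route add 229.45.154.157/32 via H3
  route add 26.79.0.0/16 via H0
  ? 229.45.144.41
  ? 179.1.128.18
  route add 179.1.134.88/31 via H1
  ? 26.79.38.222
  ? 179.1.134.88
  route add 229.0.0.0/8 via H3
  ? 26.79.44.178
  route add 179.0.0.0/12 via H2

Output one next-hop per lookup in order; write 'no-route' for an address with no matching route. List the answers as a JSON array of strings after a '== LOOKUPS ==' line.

Process each operation:
  add 179.1.134.88/32 -> H1 at depth 32
  add 26.64.0.0/12 -> H1 at depth 12
  add 0.0.0.0/0 -> H0 at depth 0
  add 179.1.128.0/20 -> H4 at depth 20
  add 26.79.44.176/28 -> H4 at depth 28
  add 229.45.144.0/20 -> H1 at depth 20
  lookup 179.1.134.88: bits 10110011000000011000011001011000 walk d0:H0→d1:-→d2:-→d3:-→d4:-→d5:-→d6:-→d7:-→d8:-→d9:-→d10:-→d11:-→d12:-→d13:-→d14:-→d15:-→d16:-→d17:-→d18:-→d19:-→d20:H4→d21:-→d22:-→d23:-→d24:-→d25:-→d26:-→d27:-→d28:-→d29:-→d30:-→d31:-→d32:H1 -> H1
  lookup 26.64.2.139: bits 000110100100 walk d0:H0→d1:-→d2:-→d3:-→d4:-→d5:-→d6:-→d7:-→d8:-→d9:-→d10:-→d11:-→d12:H1 -> H1
  add 26.79.32.0/19 -> H3 at depth 19
  add 229.45.154.157/32 -> H3 at depth 32
  add 26.79.0.0/16 -> H0 at depth 16
  lookup 229.45.144.41: bits 11100101001011011001 walk d0:H0→d1:-→d2:-→d3:-→d4:-→d5:-→d6:-→d7:-→d8:-→d9:-→d10:-→d11:-→d12:-→d13:-→d14:-→d15:-→d16:-→d17:-→d18:-→d19:-→d20:H1 -> H1
  lookup 179.1.128.18: bits 101100110000000110000 walk d0:H0→d1:-→d2:-→d3:-→d4:-→d5:-→d6:-→d7:-→d8:-→d9:-→d10:-→d11:-→d12:-→d13:-→d14:-→d15:-→d16:-→d17:-→d18:-→d19:-→d20:H4→d21:- -> H4
  add 179.1.134.88/31 -> H1 at depth 31
  lookup 26.79.38.222: bits 00011010010011110010 walk d0:H0→d1:-→d2:-→d3:-→d4:-→d5:-→d6:-→d7:-→d8:-→d9:-→d10:-→d11:-→d12:H1→d13:-→d14:-→d15:-→d16:H0→d17:-→d18:-→d19:H3→d20:- -> H3
  lookup 179.1.134.88: bits 10110011000000011000011001011000 walk d0:H0→d1:-→d2:-→d3:-→d4:-→d5:-→d6:-→d7:-→d8:-→d9:-→d10:-→d11:-→d12:-→d13:-→d14:-→d15:-→d16:-→d17:-→d18:-→d19:-→d20:H4→d21:-→d22:-→d23:-→d24:-→d25:-→d26:-→d27:-→d28:-→d29:-→d30:-→d31:H1→d32:H1 -> H1
  add 229.0.0.0/8 -> H3 at depth 8
  lookup 26.79.44.178: bits 0001101001001111001011001011 walk d0:H0→d1:-→d2:-→d3:-→d4:-→d5:-→d6:-→d7:-→d8:-→d9:-→d10:-→d11:-→d12:H1→d13:-→d14:-→d15:-→d16:H0→d17:-→d18:-→d19:H3→d20:-→d21:-→d22:-→d23:-→d24:-→d25:-→d26:-→d27:-→d28:H4 -> H4
  add 179.0.0.0/12 -> H2 at depth 12

== LOOKUPS ==
["H1","H1","H1","H4","H3","H1","H4"]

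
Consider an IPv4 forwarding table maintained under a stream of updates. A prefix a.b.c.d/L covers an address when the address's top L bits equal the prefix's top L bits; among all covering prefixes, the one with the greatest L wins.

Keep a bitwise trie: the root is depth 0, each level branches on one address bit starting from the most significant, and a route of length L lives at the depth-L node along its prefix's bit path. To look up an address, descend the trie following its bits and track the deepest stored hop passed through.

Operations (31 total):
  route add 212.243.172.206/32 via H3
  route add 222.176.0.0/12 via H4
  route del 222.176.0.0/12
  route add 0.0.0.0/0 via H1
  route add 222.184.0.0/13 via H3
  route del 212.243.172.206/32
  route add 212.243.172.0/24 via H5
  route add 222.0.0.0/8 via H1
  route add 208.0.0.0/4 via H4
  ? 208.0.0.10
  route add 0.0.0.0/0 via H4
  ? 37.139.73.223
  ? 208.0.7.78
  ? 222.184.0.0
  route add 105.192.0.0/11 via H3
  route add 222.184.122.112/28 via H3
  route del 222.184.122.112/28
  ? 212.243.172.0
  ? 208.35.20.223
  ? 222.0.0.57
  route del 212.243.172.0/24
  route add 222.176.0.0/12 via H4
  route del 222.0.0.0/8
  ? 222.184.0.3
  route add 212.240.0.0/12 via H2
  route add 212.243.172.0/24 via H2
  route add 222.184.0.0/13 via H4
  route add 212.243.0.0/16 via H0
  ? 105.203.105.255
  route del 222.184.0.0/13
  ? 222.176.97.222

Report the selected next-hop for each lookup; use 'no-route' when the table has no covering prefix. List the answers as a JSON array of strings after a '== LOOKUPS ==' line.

Apply in order:
  add 212.243.172.206/32 -> H3 at depth 32
  add 222.176.0.0/12 -> H4 at depth 12
  - 222.176.0.0/12 clear@12
  add 0.0.0.0/0 -> H1 at depth 0
  add 222.184.0.0/13 -> H3 at depth 13
  - 212.243.172.206/32 clear@32
  add 212.243.172.0/24 -> H5 at depth 24
  add 222.0.0.0/8 -> H1 at depth 8
  add 208.0.0.0/4 -> H4 at depth 4
  lookup 208.0.0.10: bits 11010 walk d0:H1→d1:-→d2:-→d3:-→d4:H4→d5:- -> H4
  add 0.0.0.0/0 -> H4 at depth 0
  lookup 37.139.73.223: bits ε walk d0:H4 -> H4
  lookup 208.0.7.78: bits 11010 walk d0:H4→d1:-→d2:-→d3:-→d4:H4→d5:- -> H4
  lookup 222.184.0.0: bits 1101111010111 walk d0:H4→d1:-→d2:-→d3:-→d4:H4→d5:-→d6:-→d7:-→d8:H1→d9:-→d10:-→d11:-→d12:-→d13:H3 -> H3
  add 105.192.0.0/11 -> H3 at depth 11
  add 222.184.122.112/28 -> H3 at depth 28
  - 222.184.122.112/28 clear@28
  lookup 212.243.172.0: bits 110101001111001110101100 walk d0:H4→d1:-→d2:-→d3:-→d4:H4→d5:-→d6:-→d7:-→d8:-→d9:-→d10:-→d11:-→d12:-→d13:-→d14:-→d15:-→d16:-→d17:-→d18:-→d19:-→d20:-→d21:-→d22:-→d23:-→d24:H5 -> H5
  lookup 208.35.20.223: bits 11010 walk d0:H4→d1:-→d2:-→d3:-→d4:H4→d5:- -> H4
  lookup 222.0.0.57: bits 11011110 walk d0:H4→d1:-→d2:-→d3:-→d4:H4→d5:-→d6:-→d7:-→d8:H1 -> H1
  - 212.243.172.0/24 clear@24
  add 222.176.0.0/12 -> H4 at depth 12
  - 222.0.0.0/8 clear@8
  lookup 222.184.0.3: bits 11011110101110000 walk d0:H4→d1:-→d2:-→d3:-→d4:H4→d5:-→d6:-→d7:-→d8:-→d9:-→d10:-→d11:-→d12:H4→d13:H3→d14:-→d15:-→d16:-→d17:- -> H3
  add 212.240.0.0/12 -> H2 at depth 12
  add 212.243.172.0/24 -> H2 at depth 24
  add 222.184.0.0/13 -> H4 at depth 13
  add 212.243.0.0/16 -> H0 at depth 16
  lookup 105.203.105.255: bits 01101001110 walk d0:H4→d1:-→d2:-→d3:-→d4:-→d5:-→d6:-→d7:-→d8:-→d9:-→d10:-→d11:H3 -> H3
  - 222.184.0.0/13 clear@13
  lookup 222.176.97.222: bits 110111101011 walk d0:H4→d1:-→d2:-→d3:-→d4:H4→d5:-→d6:-→d7:-→d8:-→d9:-→d10:-→d11:-→d12:H4 -> H4

== LOOKUPS ==
["H4","H4","H4","H3","H5","H4","H1","H3","H3","H4"]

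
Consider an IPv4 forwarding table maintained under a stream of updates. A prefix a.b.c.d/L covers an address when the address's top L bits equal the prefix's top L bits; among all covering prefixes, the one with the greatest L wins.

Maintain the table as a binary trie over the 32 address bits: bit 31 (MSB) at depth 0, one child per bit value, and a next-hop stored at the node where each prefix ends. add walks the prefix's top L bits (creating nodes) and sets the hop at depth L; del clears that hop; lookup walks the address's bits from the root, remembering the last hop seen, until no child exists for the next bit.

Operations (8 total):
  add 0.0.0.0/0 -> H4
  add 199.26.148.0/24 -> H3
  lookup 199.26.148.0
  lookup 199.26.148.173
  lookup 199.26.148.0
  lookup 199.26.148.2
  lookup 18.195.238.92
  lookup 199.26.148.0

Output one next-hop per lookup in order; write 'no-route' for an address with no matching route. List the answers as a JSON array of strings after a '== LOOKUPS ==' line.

Process each operation:
  add 0.0.0.0/0 -> H4 at depth 0
  add 199.26.148.0/24 -> H3 at depth 24
  Q 199.26.148.0: descend 110001110001101010010100 ; hops seen [H4,H3] ; pick H3
  Q 199.26.148.173: descend 110001110001101010010100 ; hops seen [H4,H3] ; pick H3
  Q 199.26.148.0: descend 110001110001101010010100 ; hops seen [H4,H3] ; pick H3
  Q 199.26.148.2: descend 110001110001101010010100 ; hops seen [H4,H3] ; pick H3
  Q 18.195.238.92: descend ε ; hops seen [H4] ; pick H4
  Q 199.26.148.0: descend 110001110001101010010100 ; hops seen [H4,H3] ; pick H3

== LOOKUPS ==
["H3","H3","H3","H3","H4","H3"]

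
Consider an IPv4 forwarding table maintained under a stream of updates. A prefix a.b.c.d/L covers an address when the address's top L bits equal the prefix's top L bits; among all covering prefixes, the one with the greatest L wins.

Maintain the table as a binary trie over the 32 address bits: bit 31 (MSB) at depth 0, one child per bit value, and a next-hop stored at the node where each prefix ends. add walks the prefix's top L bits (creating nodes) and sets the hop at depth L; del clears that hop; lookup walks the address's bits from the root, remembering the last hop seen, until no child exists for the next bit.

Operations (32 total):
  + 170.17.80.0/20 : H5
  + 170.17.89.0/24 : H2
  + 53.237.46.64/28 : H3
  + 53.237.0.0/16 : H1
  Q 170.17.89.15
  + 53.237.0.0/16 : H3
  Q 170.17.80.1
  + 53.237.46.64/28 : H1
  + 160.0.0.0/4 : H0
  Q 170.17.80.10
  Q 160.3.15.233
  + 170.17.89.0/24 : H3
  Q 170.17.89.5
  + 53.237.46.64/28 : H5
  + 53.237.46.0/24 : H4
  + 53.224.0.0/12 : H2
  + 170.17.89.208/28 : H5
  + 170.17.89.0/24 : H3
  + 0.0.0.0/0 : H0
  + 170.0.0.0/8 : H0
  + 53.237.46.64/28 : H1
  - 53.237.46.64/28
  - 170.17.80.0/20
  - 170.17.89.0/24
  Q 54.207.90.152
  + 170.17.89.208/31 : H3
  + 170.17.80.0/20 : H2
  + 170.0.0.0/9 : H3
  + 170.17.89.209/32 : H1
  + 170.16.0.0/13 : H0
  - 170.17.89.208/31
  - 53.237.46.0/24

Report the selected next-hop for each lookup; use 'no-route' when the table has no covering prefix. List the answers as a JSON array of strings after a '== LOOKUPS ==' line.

Trace:
  + 170.17.80.0/20 (H5) depth=20
  + 170.17.89.0/24 (H2) depth=24
  + 53.237.46.64/28 (H3) depth=28
  + 53.237.0.0/16 (H1) depth=16
  lookup 170.17.89.15: bits 101010100001000101011001 walk d0:-→d1:-→d2:-→d3:-→d4:-→d5:-→d6:-→d7:-→d8:-→d9:-→d10:-→d11:-→d12:-→d13:-→d14:-→d15:-→d16:-→d17:-→d18:-→d19:-→d20:H5→d21:-→d22:-→d23:-→d24:H2 -> H2
  + 53.237.0.0/16 (H3) depth=16
  lookup 170.17.80.1: bits 10101010000100010101 walk d0:-→d1:-→d2:-→d3:-→d4:-→d5:-→d6:-→d7:-→d8:-→d9:-→d10:-→d11:-→d12:-→d13:-→d14:-→d15:-→d16:-→d17:-→d18:-→d19:-→d20:H5 -> H5
  + 53.237.46.64/28 (H1) depth=28
  + 160.0.0.0/4 (H0) depth=4
  lookup 170.17.80.10: bits 10101010000100010101 walk d0:-→d1:-→d2:-→d3:-→d4:H0→d5:-→d6:-→d7:-→d8:-→d9:-→d10:-→d11:-→d12:-→d13:-→d14:-→d15:-→d16:-→d17:-→d18:-→d19:-→d20:H5 -> H5
  lookup 160.3.15.233: bits 1010 walk d0:-→d1:-→d2:-→d3:-→d4:H0 -> H0
  + 170.17.89.0/24 (H3) depth=24
  lookup 170.17.89.5: bits 101010100001000101011001 walk d0:-→d1:-→d2:-→d3:-→d4:H0→d5:-→d6:-→d7:-→d8:-→d9:-→d10:-→d11:-→d12:-→d13:-→d14:-→d15:-→d16:-→d17:-→d18:-→d19:-→d20:H5→d21:-→d22:-→d23:-→d24:H3 -> H3
  + 53.237.46.64/28 (H5) depth=28
  + 53.237.46.0/24 (H4) depth=24
  + 53.224.0.0/12 (H2) depth=12
  + 170.17.89.208/28 (H5) depth=28
  + 170.17.89.0/24 (H3) depth=24
  + 0.0.0.0/0 (H0) depth=0
  + 170.0.0.0/8 (H0) depth=8
  + 53.237.46.64/28 (H1) depth=28
  - 53.237.46.64/28 clear@28
  - 170.17.80.0/20 clear@20
  - 170.17.89.0/24 clear@24
  lookup 54.207.90.152: bits 001101 walk d0:H0→d1:-→d2:-→d3:-→d4:-→d5:-→d6:- -> H0
  + 170.17.89.208/31 (H3) depth=31
  + 170.17.80.0/20 (H2) depth=20
  + 170.0.0.0/9 (H3) depth=9
  + 170.17.89.209/32 (H1) depth=32
  + 170.16.0.0/13 (H0) depth=13
  - 170.17.89.208/31 clear@31
  - 53.237.46.0/24 clear@24

== LOOKUPS ==
["H2","H5","H5","H0","H3","H0"]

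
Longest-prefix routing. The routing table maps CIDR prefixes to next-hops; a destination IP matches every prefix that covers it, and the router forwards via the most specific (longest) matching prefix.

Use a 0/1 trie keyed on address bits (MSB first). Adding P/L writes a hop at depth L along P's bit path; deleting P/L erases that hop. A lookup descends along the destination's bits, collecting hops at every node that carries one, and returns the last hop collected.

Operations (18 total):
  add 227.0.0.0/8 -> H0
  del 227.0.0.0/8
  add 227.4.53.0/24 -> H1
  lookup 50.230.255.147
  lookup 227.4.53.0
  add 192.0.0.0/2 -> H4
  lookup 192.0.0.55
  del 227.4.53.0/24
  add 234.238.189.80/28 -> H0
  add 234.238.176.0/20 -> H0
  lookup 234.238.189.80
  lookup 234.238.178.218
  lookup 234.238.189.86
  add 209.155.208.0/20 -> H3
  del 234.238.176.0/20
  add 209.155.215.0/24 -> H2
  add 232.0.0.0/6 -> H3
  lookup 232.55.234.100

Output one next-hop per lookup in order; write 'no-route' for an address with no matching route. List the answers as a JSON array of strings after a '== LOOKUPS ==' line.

Process each operation:
  + 227.0.0.0/8 (H0) depth=8
  del 227.0.0.0/8 (clear depth 8)
  + 227.4.53.0/24 (H1) depth=24
  Q 50.230.255.147: descend ε ; hops seen [∅] ; pick no-route
  Q 227.4.53.0: descend 111000110000010000110101 ; hops seen [H1] ; pick H1
  + 192.0.0.0/2 (H4) depth=2
  Q 192.0.0.55: descend 11 ; hops seen [H4] ; pick H4
  del 227.4.53.0/24 (clear depth 24)
  + 234.238.189.80/28 (H0) depth=28
  + 234.238.176.0/20 (H0) depth=20
  Q 234.238.189.80: descend 1110101011101110101111010101 ; hops seen [H4,H0,H0] ; pick H0
  Q 234.238.178.218: descend 11101010111011101011 ; hops seen [H4,H0] ; pick H0
  Q 234.238.189.86: descend 1110101011101110101111010101 ; hops seen [H4,H0,H0] ; pick H0
  + 209.155.208.0/20 (H3) depth=20
  del 234.238.176.0/20 (clear depth 20)
  + 209.155.215.0/24 (H2) depth=24
  + 232.0.0.0/6 (H3) depth=6
  Q 232.55.234.100: descend 111010 ; hops seen [H4,H3] ; pick H3

== LOOKUPS ==
["no-route","H1","H4","H0","H0","H0","H3"]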